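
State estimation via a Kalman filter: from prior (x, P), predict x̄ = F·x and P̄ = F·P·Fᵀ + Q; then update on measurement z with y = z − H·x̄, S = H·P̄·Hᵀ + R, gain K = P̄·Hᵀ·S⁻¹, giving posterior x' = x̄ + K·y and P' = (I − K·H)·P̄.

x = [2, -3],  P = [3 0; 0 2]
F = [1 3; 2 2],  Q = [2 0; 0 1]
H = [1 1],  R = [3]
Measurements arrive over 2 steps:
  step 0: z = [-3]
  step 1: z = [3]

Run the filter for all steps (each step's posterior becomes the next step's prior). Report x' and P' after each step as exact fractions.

step 0: x' = [-335/83, 68/83], P' = [228/83 -105/83; -105/83 222/83]
step 1: x' = [2203/495, -451/225], P' = [332/99 -77/45; -77/45 1313/450]

step 0: x̄ = F·x = [-7, -2]
step 0: P̄ = F·P·Fᵀ + Q = [23 18; 18 21]
step 0: y = z − H·x̄ = [6]
step 0: S = H·P̄·Hᵀ + R = [83]
step 0: K = P̄·Hᵀ·S⁻¹ = [41/83; 39/83]
step 0: x' = x̄ + K·y = [-335/83, 68/83]
step 0: P' = (I − K·H)·P̄ = [228/83 -105/83; -105/83 222/83]
step 1: x̄ = F·x = [-131/83, -534/83]
step 1: P̄ = F·P·Fᵀ + Q = [1762/83 948/83; 948/83 1043/83]
step 1: y = z − H·x̄ = [914/83]
step 1: S = H·P̄·Hᵀ + R = [4950/83]
step 1: K = P̄·Hᵀ·S⁻¹ = [271/495; 181/450]
step 1: x' = x̄ + K·y = [2203/495, -451/225]
step 1: P' = (I − K·H)·P̄ = [332/99 -77/45; -77/45 1313/450]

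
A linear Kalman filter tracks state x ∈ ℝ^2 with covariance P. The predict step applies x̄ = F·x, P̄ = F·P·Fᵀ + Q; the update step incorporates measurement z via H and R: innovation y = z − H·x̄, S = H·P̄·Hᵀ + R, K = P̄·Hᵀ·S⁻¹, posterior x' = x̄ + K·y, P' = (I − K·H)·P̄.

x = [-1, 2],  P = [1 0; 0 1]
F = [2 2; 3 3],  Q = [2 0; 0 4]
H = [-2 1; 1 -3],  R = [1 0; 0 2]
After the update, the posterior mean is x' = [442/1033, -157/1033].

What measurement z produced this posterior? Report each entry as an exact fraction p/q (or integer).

z = [-1, 1]

x̄ = F·x = [2, 3]
P̄ = F·P·Fᵀ + Q = [10 12; 12 22]
S = H·P̄·Hᵀ + R = [15 -2; -2 138]
K = P̄·Hᵀ·S⁻¹ = [-578/1033 -203/1033; -192/1033 -407/1033]
x' − x̄ = [-1624/1033, -3256/1033] = K·y
y = (KᵀK)⁻¹·Kᵀ·(x' − x̄) = [0, 8]
z = y + H·x̄ = [0, 8] + [-1, -7] = [-1, 1]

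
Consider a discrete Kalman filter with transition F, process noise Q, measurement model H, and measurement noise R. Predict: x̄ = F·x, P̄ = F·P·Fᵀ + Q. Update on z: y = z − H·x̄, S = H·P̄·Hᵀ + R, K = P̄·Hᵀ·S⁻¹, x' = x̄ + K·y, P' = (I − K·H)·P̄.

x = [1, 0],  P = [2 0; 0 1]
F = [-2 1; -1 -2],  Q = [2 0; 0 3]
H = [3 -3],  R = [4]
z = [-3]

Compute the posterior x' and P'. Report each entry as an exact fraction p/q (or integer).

x̄ = F·x = [-2, -1]
P̄ = F·P·Fᵀ + Q = [11 2; 2 9]
y = z − H·x̄ = [0]
S = H·P̄·Hᵀ + R = [148]
K = P̄·Hᵀ·S⁻¹ = [27/148; -21/148]
x' = x̄ + K·y = [-2, -1]
P' = (I − K·H)·P̄ = [899/148 863/148; 863/148 891/148]

x' = [-2, -1]
P' = [899/148 863/148; 863/148 891/148]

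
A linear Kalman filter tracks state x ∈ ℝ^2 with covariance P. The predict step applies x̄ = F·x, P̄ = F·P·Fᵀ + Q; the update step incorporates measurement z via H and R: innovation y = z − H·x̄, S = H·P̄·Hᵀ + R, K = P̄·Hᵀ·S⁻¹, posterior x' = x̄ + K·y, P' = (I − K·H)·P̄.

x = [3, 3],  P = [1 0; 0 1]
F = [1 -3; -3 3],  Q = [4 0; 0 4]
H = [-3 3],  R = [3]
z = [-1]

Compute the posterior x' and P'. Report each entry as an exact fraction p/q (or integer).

x̄ = F·x = [-6, 0]
P̄ = F·P·Fᵀ + Q = [14 -12; -12 22]
y = z − H·x̄ = [-19]
S = H·P̄·Hᵀ + R = [543]
K = P̄·Hᵀ·S⁻¹ = [-26/181; 34/181]
x' = x̄ + K·y = [-592/181, -646/181]
P' = (I − K·H)·P̄ = [506/181 480/181; 480/181 514/181]

x' = [-592/181, -646/181]
P' = [506/181 480/181; 480/181 514/181]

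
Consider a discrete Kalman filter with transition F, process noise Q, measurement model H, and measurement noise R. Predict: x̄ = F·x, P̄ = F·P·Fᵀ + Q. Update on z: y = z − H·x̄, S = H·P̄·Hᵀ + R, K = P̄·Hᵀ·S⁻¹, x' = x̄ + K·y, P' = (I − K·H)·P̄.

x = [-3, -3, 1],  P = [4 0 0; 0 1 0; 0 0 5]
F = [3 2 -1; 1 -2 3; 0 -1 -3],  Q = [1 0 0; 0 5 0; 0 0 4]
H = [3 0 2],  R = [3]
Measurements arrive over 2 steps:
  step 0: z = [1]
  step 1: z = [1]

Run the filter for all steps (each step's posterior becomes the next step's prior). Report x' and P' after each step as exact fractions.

step 0: x̄ = F·x = [-16, 6, 0]
step 0: P̄ = F·P·Fᵀ + Q = [46 -7 13; -7 58 -43; 13 -43 50]
step 0: y = z − H·x̄ = [49]
step 0: S = H·P̄·Hᵀ + R = [773]
step 0: K = P̄·Hᵀ·S⁻¹ = [164/773; -107/773; 139/773]
step 0: x' = x̄ + K·y = [-4332/773, -605/773, 6811/773]
step 0: P' = (I − K·H)·P̄ = [8662/773 12137/773 -12747/773; 12137/773 33385/773 -18366/773; -12747/773 -18366/773 19329/773]
step 1: x̄ = F·x = [-21017/773, 17311/773, -19828/773]
step 1: P̄ = F·P·Fᵀ + Q = [527190/773 -462993/773 161359/773; -462993/773 415390/773 -136185/773; 161359/773 -136185/773 100242/773]
step 1: y = z − H·x̄ = [103480/773]
step 1: S = H·P̄·Hᵀ + R = [7084305/773]
step 1: K = P̄·Hᵀ·S⁻¹ = [1904288/7084305; -553783/2361435; 228187/2361435]
step 1: x' = x̄ + K·y = [12461807/1416861, -4250107/472287, -6005108/472287]
step 1: P' = (I − K·H)·P̄ = [140313022/7084305 -50149487/2361435 -69204367/2361435; -50149487/2361435 26256857/787145 24797852/787145; -69204367/2361435 24797852/787145 34716277/787145]

step 0: x' = [-4332/773, -605/773, 6811/773], P' = [8662/773 12137/773 -12747/773; 12137/773 33385/773 -18366/773; -12747/773 -18366/773 19329/773]
step 1: x' = [12461807/1416861, -4250107/472287, -6005108/472287], P' = [140313022/7084305 -50149487/2361435 -69204367/2361435; -50149487/2361435 26256857/787145 24797852/787145; -69204367/2361435 24797852/787145 34716277/787145]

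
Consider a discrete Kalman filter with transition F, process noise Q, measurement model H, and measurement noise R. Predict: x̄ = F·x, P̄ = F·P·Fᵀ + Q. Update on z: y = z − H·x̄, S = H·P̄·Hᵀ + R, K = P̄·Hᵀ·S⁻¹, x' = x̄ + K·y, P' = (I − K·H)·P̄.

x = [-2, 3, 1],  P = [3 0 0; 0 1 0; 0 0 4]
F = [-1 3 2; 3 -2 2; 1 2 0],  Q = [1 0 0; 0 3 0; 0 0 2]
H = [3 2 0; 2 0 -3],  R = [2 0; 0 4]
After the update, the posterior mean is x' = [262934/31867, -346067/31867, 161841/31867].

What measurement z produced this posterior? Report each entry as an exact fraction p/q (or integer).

x̄ = F·x = [13, -10, 4]
P̄ = F·P·Fᵀ + Q = [29 1 3; 1 50 5; 3 5 9]
S = H·P̄·Hᵀ + R = [475 121; 121 165]
K = P̄·Hᵀ·S⁻¹ = [398/2897 6253/31867; 844/2897 -9319/31867; 258/2897 -6137/31867]
x' − x̄ = [-151337/31867, -27397/31867, 34373/31867] = K·y
y = (KᵀK)⁻¹·Kᵀ·(x' − x̄) = [-16, -13]
z = y + H·x̄ = [-16, -13] + [19, 14] = [3, 1]

z = [3, 1]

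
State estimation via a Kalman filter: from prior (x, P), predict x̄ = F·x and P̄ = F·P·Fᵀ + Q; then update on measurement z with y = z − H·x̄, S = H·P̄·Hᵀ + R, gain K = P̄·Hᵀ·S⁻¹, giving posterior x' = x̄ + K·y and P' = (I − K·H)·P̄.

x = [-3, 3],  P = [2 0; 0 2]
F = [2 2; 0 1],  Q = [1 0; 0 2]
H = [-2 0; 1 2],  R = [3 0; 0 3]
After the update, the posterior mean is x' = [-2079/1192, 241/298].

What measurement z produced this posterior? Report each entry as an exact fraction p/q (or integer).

x̄ = F·x = [0, 3]
P̄ = F·P·Fᵀ + Q = [17 4; 4 4]
S = H·P̄·Hᵀ + R = [71 -50; -50 52]
K = P̄·Hᵀ·S⁻¹ = [-259/596 75/1192; 23/149 113/298]
x' − x̄ = [-2079/1192, -653/298] = K·y
y = (KᵀK)⁻¹·Kᵀ·(x' − x̄) = [3, -7]
z = y + H·x̄ = [3, -7] + [0, 6] = [3, -1]

z = [3, -1]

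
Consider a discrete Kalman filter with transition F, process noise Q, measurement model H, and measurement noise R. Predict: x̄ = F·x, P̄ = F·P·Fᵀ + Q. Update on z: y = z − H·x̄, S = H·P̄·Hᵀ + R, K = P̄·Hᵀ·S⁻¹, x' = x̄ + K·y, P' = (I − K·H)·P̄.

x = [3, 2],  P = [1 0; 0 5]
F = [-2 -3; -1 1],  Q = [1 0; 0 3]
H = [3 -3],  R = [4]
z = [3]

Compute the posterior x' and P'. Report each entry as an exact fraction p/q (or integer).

x' = [-2424/769, -3145/769]
P' = [2729/769 2477/769; 2477/769 2565/769]

x̄ = F·x = [-12, -1]
P̄ = F·P·Fᵀ + Q = [50 -13; -13 9]
y = z − H·x̄ = [36]
S = H·P̄·Hᵀ + R = [769]
K = P̄·Hᵀ·S⁻¹ = [189/769; -66/769]
x' = x̄ + K·y = [-2424/769, -3145/769]
P' = (I − K·H)·P̄ = [2729/769 2477/769; 2477/769 2565/769]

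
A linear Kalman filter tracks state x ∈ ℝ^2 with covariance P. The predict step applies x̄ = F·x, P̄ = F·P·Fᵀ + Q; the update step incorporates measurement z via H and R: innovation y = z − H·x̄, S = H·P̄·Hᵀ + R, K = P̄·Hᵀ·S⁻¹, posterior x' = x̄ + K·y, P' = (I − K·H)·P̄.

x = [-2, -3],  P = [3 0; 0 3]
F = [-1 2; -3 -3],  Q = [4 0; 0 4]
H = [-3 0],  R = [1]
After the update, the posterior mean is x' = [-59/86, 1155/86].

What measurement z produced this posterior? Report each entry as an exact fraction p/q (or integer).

z = [2]

x̄ = F·x = [-4, 15]
P̄ = F·P·Fᵀ + Q = [19 -9; -9 58]
S = H·P̄·Hᵀ + R = [172]
K = P̄·Hᵀ·S⁻¹ = [-57/172; 27/172]
x' − x̄ = [285/86, -135/86] = K·y
y = (KᵀK)⁻¹·Kᵀ·(x' − x̄) = [-10]
z = y + H·x̄ = [-10] + [12] = [2]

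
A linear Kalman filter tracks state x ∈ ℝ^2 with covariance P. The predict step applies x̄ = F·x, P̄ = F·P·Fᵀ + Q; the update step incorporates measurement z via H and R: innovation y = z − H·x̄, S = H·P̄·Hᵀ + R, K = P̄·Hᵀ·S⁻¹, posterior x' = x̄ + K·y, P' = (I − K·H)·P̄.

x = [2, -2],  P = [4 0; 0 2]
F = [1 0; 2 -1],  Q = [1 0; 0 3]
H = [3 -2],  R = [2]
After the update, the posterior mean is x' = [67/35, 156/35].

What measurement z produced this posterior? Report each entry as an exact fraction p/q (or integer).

x̄ = F·x = [2, 6]
P̄ = F·P·Fᵀ + Q = [5 8; 8 21]
S = H·P̄·Hᵀ + R = [35]
K = P̄·Hᵀ·S⁻¹ = [-1/35; -18/35]
x' − x̄ = [-3/35, -54/35] = K·y
y = (KᵀK)⁻¹·Kᵀ·(x' − x̄) = [3]
z = y + H·x̄ = [3] + [-6] = [-3]

z = [-3]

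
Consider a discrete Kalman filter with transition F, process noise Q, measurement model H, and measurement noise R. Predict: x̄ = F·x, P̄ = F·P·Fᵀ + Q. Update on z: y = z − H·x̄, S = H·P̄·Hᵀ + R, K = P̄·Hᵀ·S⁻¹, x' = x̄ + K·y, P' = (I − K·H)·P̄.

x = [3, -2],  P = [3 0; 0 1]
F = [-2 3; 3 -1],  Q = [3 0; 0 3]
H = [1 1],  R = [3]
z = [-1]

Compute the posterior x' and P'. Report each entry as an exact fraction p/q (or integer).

x̄ = F·x = [-12, 11]
P̄ = F·P·Fᵀ + Q = [24 -21; -21 31]
y = z − H·x̄ = [0]
S = H·P̄·Hᵀ + R = [16]
K = P̄·Hᵀ·S⁻¹ = [3/16; 5/8]
x' = x̄ + K·y = [-12, 11]
P' = (I − K·H)·P̄ = [375/16 -183/8; -183/8 99/4]

x' = [-12, 11]
P' = [375/16 -183/8; -183/8 99/4]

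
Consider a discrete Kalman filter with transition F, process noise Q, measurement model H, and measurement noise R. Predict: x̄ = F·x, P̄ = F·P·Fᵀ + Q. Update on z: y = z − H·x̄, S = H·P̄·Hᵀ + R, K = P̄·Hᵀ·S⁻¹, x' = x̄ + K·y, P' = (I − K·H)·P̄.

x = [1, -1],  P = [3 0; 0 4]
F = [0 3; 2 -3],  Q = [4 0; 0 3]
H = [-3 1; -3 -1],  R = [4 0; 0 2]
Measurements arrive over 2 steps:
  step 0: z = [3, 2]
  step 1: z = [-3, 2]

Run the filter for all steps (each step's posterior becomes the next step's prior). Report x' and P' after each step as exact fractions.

step 0: x' = [-12171/14413, 9824/14413], P' = [2392/14413 -2376/14413; -2376/14413 20292/14413]
step 1: x' = [6805140/36950293, -91225129/36950293], P' = [6093544/36950293 -5919960/36950293; -5919960/36950293 47247604/36950293]

step 0: x̄ = F·x = [-3, 5]
step 0: P̄ = F·P·Fᵀ + Q = [40 -36; -36 51]
step 0: y = z − H·x̄ = [-11, -2]
step 0: S = H·P̄·Hᵀ + R = [631 309; 309 197]
step 0: K = P̄·Hᵀ·S⁻¹ = [-2388/14413 -2400/14413; 6855/14413 -6582/14413]
step 0: x' = x̄ + K·y = [-12171/14413, 9824/14413]
step 0: P' = (I − K·H)·P̄ = [2392/14413 -2376/14413; -2376/14413 20292/14413]
step 1: x̄ = F·x = [29472/14413, -53814/14413]
step 1: P̄ = F·P·Fᵀ + Q = [240280/14413 -196884/14413; -196884/14413 263947/14413]
step 1: y = z − H·x̄ = [98991/14413, 63428/14413]
step 1: S = H·P̄·Hᵀ + R = [3665423/14413 1898573/14413; 1898573/14413 1273989/14413]
step 1: K = P̄·Hᵀ·S⁻¹ = [-6050148/36950293 -6180336/36950293; 16251871/36950293 -14743862/36950293]
step 1: x' = x̄ + K·y = [6805140/36950293, -91225129/36950293]
step 1: P' = (I − K·H)·P̄ = [6093544/36950293 -5919960/36950293; -5919960/36950293 47247604/36950293]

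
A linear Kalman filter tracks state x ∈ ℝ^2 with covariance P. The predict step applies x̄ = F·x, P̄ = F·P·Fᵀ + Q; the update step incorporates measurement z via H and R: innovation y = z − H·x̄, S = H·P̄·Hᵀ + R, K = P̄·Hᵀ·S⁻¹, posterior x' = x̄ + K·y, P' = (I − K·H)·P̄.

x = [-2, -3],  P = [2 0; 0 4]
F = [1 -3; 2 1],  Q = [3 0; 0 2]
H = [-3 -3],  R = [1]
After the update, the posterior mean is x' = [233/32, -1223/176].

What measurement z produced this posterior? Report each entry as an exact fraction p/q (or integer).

z = [-1]

x̄ = F·x = [7, -7]
P̄ = F·P·Fᵀ + Q = [41 -8; -8 14]
S = H·P̄·Hᵀ + R = [352]
K = P̄·Hᵀ·S⁻¹ = [-9/32; -9/176]
x' − x̄ = [9/32, 9/176] = K·y
y = (KᵀK)⁻¹·Kᵀ·(x' − x̄) = [-1]
z = y + H·x̄ = [-1] + [0] = [-1]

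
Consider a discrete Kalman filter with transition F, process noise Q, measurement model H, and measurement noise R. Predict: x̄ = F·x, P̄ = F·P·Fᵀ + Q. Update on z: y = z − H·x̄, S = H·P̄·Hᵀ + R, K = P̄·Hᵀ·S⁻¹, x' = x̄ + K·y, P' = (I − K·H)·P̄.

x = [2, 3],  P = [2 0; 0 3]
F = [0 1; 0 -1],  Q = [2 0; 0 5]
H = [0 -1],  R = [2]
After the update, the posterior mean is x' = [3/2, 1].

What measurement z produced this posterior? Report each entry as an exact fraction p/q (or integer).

z = [-2]

x̄ = F·x = [3, -3]
P̄ = F·P·Fᵀ + Q = [5 -3; -3 8]
S = H·P̄·Hᵀ + R = [10]
K = P̄·Hᵀ·S⁻¹ = [3/10; -4/5]
x' − x̄ = [-3/2, 4] = K·y
y = (KᵀK)⁻¹·Kᵀ·(x' − x̄) = [-5]
z = y + H·x̄ = [-5] + [3] = [-2]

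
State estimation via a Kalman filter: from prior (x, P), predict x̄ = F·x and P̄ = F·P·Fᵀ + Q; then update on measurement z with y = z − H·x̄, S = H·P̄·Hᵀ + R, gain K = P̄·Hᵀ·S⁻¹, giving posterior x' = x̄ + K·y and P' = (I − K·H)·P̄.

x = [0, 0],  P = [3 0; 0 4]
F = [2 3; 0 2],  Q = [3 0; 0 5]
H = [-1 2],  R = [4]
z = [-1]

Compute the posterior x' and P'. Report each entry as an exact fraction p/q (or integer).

x̄ = F·x = [0, 0]
P̄ = F·P·Fᵀ + Q = [51 24; 24 21]
y = z − H·x̄ = [-1]
S = H·P̄·Hᵀ + R = [43]
K = P̄·Hᵀ·S⁻¹ = [-3/43; 18/43]
x' = x̄ + K·y = [3/43, -18/43]
P' = (I − K·H)·P̄ = [2184/43 1086/43; 1086/43 579/43]

x' = [3/43, -18/43]
P' = [2184/43 1086/43; 1086/43 579/43]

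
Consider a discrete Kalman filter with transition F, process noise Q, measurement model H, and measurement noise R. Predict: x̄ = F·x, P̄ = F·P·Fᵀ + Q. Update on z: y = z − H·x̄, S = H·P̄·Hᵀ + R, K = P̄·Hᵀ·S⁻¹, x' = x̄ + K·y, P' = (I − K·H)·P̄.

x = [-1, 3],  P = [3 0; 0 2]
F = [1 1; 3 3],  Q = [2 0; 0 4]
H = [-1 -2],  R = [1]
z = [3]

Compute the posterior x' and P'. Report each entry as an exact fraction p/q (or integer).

x' = [-101/264, -337/264]
P' = [479/264 -221/264; -221/264 167/264]

x̄ = F·x = [2, 6]
P̄ = F·P·Fᵀ + Q = [7 15; 15 49]
y = z − H·x̄ = [17]
S = H·P̄·Hᵀ + R = [264]
K = P̄·Hᵀ·S⁻¹ = [-37/264; -113/264]
x' = x̄ + K·y = [-101/264, -337/264]
P' = (I − K·H)·P̄ = [479/264 -221/264; -221/264 167/264]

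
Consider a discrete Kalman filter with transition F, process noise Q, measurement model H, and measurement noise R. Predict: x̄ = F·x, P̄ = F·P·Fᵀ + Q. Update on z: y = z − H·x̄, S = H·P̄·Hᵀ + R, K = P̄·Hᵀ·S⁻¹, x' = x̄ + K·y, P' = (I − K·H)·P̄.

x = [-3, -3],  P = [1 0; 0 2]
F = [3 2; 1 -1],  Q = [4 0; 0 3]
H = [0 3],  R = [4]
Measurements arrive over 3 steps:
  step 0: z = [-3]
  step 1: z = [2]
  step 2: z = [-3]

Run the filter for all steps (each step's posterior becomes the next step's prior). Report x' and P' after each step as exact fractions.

step 0: x' = [-861/58, -27/29], P' = [1209/58 -2/29; -2/29 12/29]
step 1: x' = [-131448/12967, 5262/12967], P' = [503167/12967 14332/12967; 14332/12967 5660/12967]
step 2: x' = [-12370551/4723444, -1304604/1180861], P' = [211163013/4723444 1483849/1180861; 1483849/1180861 519064/1180861]

step 0: x̄ = F·x = [-15, 0]
step 0: P̄ = F·P·Fᵀ + Q = [21 -1; -1 6]
step 0: y = z − H·x̄ = [-3]
step 0: S = H·P̄·Hᵀ + R = [58]
step 0: K = P̄·Hᵀ·S⁻¹ = [-3/58; 9/29]
step 0: x' = x̄ + K·y = [-861/58, -27/29]
step 0: P' = (I − K·H)·P̄ = [1209/58 -2/29; -2/29 12/29]
step 1: x̄ = F·x = [-2691/58, -807/58]
step 1: P̄ = F·P·Fᵀ + Q = [11161/58 3583/58; 3583/58 1415/58]
step 1: y = z − H·x̄ = [2537/58]
step 1: S = H·P̄·Hᵀ + R = [12967/58]
step 1: K = P̄·Hᵀ·S⁻¹ = [10749/12967; 4245/12967]
step 1: x' = x̄ + K·y = [-131448/12967, 5262/12967]
step 1: P' = (I − K·H)·P̄ = [503167/12967 14332/12967; 14332/12967 5660/12967]
step 2: x̄ = F·x = [-383820/12967, -136710/12967]
step 2: P̄ = F·P·Fᵀ + Q = [4774995/12967 1483849/12967; 1483849/12967 519064/12967]
step 2: y = z − H·x̄ = [371229/12967]
step 2: S = H·P̄·Hᵀ + R = [4723444/12967]
step 2: K = P̄·Hᵀ·S⁻¹ = [4451547/4723444; 389298/1180861]
step 2: x' = x̄ + K·y = [-12370551/4723444, -1304604/1180861]
step 2: P' = (I − K·H)·P̄ = [211163013/4723444 1483849/1180861; 1483849/1180861 519064/1180861]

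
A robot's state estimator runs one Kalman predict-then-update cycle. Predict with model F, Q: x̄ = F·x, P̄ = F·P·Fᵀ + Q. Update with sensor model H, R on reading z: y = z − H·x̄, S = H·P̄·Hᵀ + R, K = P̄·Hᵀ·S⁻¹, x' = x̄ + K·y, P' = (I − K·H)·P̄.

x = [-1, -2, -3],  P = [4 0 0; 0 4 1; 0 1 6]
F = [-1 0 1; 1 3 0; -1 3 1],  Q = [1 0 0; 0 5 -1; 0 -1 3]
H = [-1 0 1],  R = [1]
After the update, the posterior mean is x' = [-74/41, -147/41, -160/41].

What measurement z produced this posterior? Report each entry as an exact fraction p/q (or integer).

z = [-2]

x̄ = F·x = [-2, -7, -8]
P̄ = F·P·Fᵀ + Q = [11 -1 13; -1 45 34; 13 34 55]
S = H·P̄·Hᵀ + R = [41]
K = P̄·Hᵀ·S⁻¹ = [2/41; 35/41; 42/41]
x' − x̄ = [8/41, 140/41, 168/41] = K·y
y = (KᵀK)⁻¹·Kᵀ·(x' − x̄) = [4]
z = y + H·x̄ = [4] + [-6] = [-2]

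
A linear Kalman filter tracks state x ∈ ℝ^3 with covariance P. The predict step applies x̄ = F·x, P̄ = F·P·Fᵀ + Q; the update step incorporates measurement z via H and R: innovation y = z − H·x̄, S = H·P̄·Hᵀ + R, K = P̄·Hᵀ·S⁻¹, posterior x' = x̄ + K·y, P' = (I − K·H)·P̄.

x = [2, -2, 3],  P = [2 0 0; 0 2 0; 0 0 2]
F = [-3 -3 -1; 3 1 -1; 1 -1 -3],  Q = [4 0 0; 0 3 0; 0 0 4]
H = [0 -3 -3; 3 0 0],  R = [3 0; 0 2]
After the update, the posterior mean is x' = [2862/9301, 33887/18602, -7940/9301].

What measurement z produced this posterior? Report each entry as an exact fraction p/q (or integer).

z = [-3, 1]

x̄ = F·x = [-3, 1, -5]
P̄ = F·P·Fᵀ + Q = [42 -22 6; -22 25 10; 6 10 26]
S = H·P̄·Hᵀ + R = [642 144; 144 380]
K = P̄·Hᵀ·S⁻¹ = [4/9301 6165/18602; -2533/18602 -2271/18602; -1818/9301 2259/18602]
x' − x̄ = [30765/9301, 15285/18602, 38565/9301] = K·y
y = (KᵀK)⁻¹·Kᵀ·(x' − x̄) = [-15, 10]
z = y + H·x̄ = [-15, 10] + [12, -9] = [-3, 1]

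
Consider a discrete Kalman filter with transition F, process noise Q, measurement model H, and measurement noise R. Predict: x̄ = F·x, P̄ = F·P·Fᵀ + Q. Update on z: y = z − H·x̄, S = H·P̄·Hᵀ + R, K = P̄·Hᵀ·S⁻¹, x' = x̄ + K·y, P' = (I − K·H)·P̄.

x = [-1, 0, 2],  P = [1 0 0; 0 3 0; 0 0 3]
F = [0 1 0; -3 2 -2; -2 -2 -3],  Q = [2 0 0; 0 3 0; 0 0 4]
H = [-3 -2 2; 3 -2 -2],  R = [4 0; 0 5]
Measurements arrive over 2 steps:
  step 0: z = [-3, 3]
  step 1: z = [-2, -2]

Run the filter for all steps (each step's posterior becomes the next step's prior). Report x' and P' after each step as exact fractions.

step 0: x' = [-49773/179141, -2843/179141, -346828/179141], P' = [260512/179141 16032/179141 374346/179141; 16032/179141 99216/179141 35052/179141; 374346/179141 35052/179141 636907/179141]
step 1: x' = [5087790346/9936978875, 1973605654/1987395775, 8125164559/9936978875], P' = [13336151308/9936978875 199197942/1987395775 19028892882/9936978875; 199197942/1987395775 218304283/397479155 437280618/1987395775; 19028892882/9936978875 437280618/1987395775 32589136503/9936978875]

step 0: x̄ = F·x = [0, -1, -4]
step 0: P̄ = F·P·Fᵀ + Q = [5 6 -6; 6 36 12; -6 12 47]
step 0: y = z − H·x̄ = [3, -7]
step 0: S = H·P̄·Hᵀ + R = [429 -161; -161 478]
step 0: K = P̄·Hᵀ·S⁻¹ = [-16227/179141 156/179141; -44106/179141 -44088/179141; 20168/179141 -44176/179141]
step 0: x' = x̄ + K·y = [-49773/179141, -2843/179141, -346828/179141]
step 0: P' = (I − K·H)·P̄ = [260512/179141 16032/179141 374346/179141; 16032/179141 99216/179141 35052/179141; 374346/179141 35052/179141 636907/179141]
step 1: x̄ = F·x = [-2843/179141, 837289/179141, 1145716/179141]
step 1: P̄ = F·P·Fᵀ + Q = [457498/179141 80232/179141 -335652/179141; 80232/179141 9845875/179141 9816108/179141; -335652/179141 9816108/179141 12928671/179141]
step 1: y = z − H·x̄ = [-983665/179141, 3616257/179141]
step 1: S = H·P̄·Hᵀ + R = [22393974/179141 -20476490/179141; -20476490/179141 177705275/179141]
step 1: K = P̄·Hᵀ·S⁻¹ = [-197132379/1987395775 -8262252/9936978875; -95303771/397479155 -492002048/1987395775; 185939409/1987395775 -2492880108/9936978875]
step 1: x' = x̄ + K·y = [5087790346/9936978875, 1973605654/1987395775, 8125164559/9936978875]
step 1: P' = (I − K·H)·P̄ = [13336151308/9936978875 199197942/1987395775 19028892882/9936978875; 199197942/1987395775 218304283/397479155 437280618/1987395775; 19028892882/9936978875 437280618/1987395775 32589136503/9936978875]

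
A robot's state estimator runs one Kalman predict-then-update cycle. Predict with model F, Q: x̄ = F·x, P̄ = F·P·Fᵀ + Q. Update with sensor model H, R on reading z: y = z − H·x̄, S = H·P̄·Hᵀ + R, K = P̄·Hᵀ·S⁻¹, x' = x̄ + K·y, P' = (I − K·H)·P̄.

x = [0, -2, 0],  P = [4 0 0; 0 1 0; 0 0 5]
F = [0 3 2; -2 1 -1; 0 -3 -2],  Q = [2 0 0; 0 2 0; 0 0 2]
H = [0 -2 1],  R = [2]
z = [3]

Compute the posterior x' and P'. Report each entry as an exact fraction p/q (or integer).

x' = [-501/101, 85/101, 487/101]
P' = [2906/101 -1322/101 -2674/101; -1322/101 743/101 1404/101; -2674/101 1404/101 2842/101]

x̄ = F·x = [-6, -2, 6]
P̄ = F·P·Fᵀ + Q = [31 -7 -29; -7 24 7; -29 7 31]
y = z − H·x̄ = [-7]
S = H·P̄·Hᵀ + R = [101]
K = P̄·Hᵀ·S⁻¹ = [-15/101; -41/101; 17/101]
x' = x̄ + K·y = [-501/101, 85/101, 487/101]
P' = (I − K·H)·P̄ = [2906/101 -1322/101 -2674/101; -1322/101 743/101 1404/101; -2674/101 1404/101 2842/101]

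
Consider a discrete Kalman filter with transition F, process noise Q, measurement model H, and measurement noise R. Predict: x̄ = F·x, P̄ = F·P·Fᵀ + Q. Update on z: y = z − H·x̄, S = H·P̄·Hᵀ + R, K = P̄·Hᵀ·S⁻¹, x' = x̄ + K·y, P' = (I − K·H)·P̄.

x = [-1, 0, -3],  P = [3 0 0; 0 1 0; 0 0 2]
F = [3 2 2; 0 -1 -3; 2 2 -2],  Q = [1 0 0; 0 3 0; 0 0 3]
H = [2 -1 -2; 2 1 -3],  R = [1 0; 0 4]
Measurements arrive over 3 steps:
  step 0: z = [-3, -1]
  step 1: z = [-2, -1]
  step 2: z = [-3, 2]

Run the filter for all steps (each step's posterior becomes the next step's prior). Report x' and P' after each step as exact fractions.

step 0: x' = [-3099/2195, 1963/2195, -664/2195], P' = [37508/2195 12866/2195 30526/2195; 12866/2195 1254/439 10134/2195; 30526/2195 10134/2195 5050/439]
step 1: x' = [-433946583/190555069, -214436258/952775345, -30310973/25750685], P' = [988903577/190555069 235493264/190555069 22021382/5150137; 235493264/190555069 1019821647/952775345 22459837/25750685; 22021382/5150137 22459837/25750685 95456619/25750685]
step 2: x' = [-98163975066511/24582056530975, 21646367952826/24582056530975, -72270628079526/24582056530975], P' = [121341270011258/24582056530975 29065522937072/24582056530975 99843856737028/24582056530975; 29065522937072/24582056530975 26034483283773/24582056530975 20329683581827/24582056530975; 99843856737028/24582056530975 20329683581827/24582056530975 86673290099473/24582056530975]

step 0: x̄ = F·x = [-9, 9, 4]
step 0: P̄ = F·P·Fᵀ + Q = [40 -14 14; -14 22 10; 14 10 27]
step 0: y = z − H·x̄ = [32, 20]
step 0: S = H·P̄·Hᵀ + R = [275 170; 170 145]
step 0: K = P̄·Hᵀ·S⁻¹ = [1098/2195 -924/2195; -806/2195 80/439; 418/2195 -1141/2195]
step 0: x' = x̄ + K·y = [-3099/2195, 1963/2195, -664/2195]
step 0: P' = (I − K·H)·P̄ = [37508/2195 12866/2195 30526/2195; 12866/2195 1254/439 10134/2195; 30526/2195 10134/2195 5050/439]
step 1: x̄ = F·x = [-6699/2195, 29/2195, -944/2195]
step 1: P̄ = F·P·Fᵀ + Q = [1067623/2195 -558444/2195 216736/2195; -558444/2195 300909/2195 -110464/2195; 216736/2195 -110464/2195 12069/439]
step 1: y = z − H·x̄ = [7149/2195, 8342/2195]
step 1: S = H·P̄·Hᵀ + R = [4873008/2195 2053829/2195; 2053829/2195 951462/2195]
step 1: K = P̄·Hᵀ·S⁻¹ = [112731622/190555069 -57768246/190555069; -65383389/190555069 44085619/190555069; 1368149/5150137 -2184810/5150137]
step 1: x' = x̄ + K·y = [-433946583/190555069, -214436258/952775345, -30310973/25750685]
step 1: P' = (I − K·H)·P̄ = [988903577/190555069 235493264/190555069 22021382/5150137; 235493264/190555069 1019821647/952775345 22459837/25750685; 22021382/5150137 22459837/25750685 95456619/25750685]
step 2: x̄ = F·x = [-9181083263/952775345, 155606707/41425015, -2525326344/952775345]
step 2: P̄ = F·P·Fᵀ + Q = [133325478142/952775345 -3046831498/41425015 23245566146/952775345; -3046831498/41425015 1767447201/41425015 -476999844/41425015; 23245566146/952775345 -476999844/41425015 11023237223/952775345]
step 2: y = z − H·x̄ = [14032142064/952775345, 9112783923/952775345]
step 2: S = H·P̄·Hᵀ + R = [669458905428/952775345 315363392411/952775345; 315363392411/952775345 183544121482/952775345]
step 2: K = P̄·Hᵀ·S⁻¹ = [13929303611388/24582056530975 -6945876812874/24582056530975; -8562804573283/24582056530975 5794119603109/24582056530975; 6011449693283/24582056530975 -10000618310634/24582056530975]
step 2: x' = x̄ + K·y = [-98163975066511/24582056530975, 21646367952826/24582056530975, -72270628079526/24582056530975]
step 2: P' = (I − K·H)·P̄ = [121341270011258/24582056530975 29065522937072/24582056530975 99843856737028/24582056530975; 29065522937072/24582056530975 26034483283773/24582056530975 20329683581827/24582056530975; 99843856737028/24582056530975 20329683581827/24582056530975 86673290099473/24582056530975]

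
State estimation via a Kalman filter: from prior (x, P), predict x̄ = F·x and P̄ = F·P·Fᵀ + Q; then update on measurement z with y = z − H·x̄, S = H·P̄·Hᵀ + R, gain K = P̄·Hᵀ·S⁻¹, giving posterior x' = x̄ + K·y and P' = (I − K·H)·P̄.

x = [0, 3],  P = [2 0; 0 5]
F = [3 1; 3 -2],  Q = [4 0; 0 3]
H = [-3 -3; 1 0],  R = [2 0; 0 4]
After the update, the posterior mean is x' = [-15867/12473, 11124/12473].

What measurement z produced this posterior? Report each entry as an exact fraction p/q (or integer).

x̄ = F·x = [3, -6]
P̄ = F·P·Fᵀ + Q = [27 8; 8 41]
S = H·P̄·Hᵀ + R = [758 -105; -105 31]
K = P̄·Hᵀ·S⁻¹ = [-420/12473 9441/12473; -3717/12473 -9371/12473]
x' − x̄ = [-53286/12473, 85962/12473] = K·y
y = (KᵀK)⁻¹·Kᵀ·(x' − x̄) = [-8, -6]
z = y + H·x̄ = [-8, -6] + [9, 3] = [1, -3]

z = [1, -3]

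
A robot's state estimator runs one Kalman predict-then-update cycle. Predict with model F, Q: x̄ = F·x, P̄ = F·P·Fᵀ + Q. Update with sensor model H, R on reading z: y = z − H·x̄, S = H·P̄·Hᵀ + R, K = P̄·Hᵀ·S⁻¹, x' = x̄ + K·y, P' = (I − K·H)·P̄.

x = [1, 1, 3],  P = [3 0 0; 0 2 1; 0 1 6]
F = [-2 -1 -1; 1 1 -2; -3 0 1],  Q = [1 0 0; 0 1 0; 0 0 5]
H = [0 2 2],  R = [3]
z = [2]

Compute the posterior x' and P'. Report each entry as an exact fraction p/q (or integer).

x̄ = F·x = [-6, -4, 0]
P̄ = F·P·Fᵀ + Q = [23 5 11; 5 26 -20; 11 -20 38]
y = z − H·x̄ = [10]
S = H·P̄·Hᵀ + R = [99]
K = P̄·Hᵀ·S⁻¹ = [32/99; 4/33; 4/11]
x' = x̄ + K·y = [-274/99, -92/33, 40/11]
P' = (I − K·H)·P̄ = [1253/99 37/33 -7/11; 37/33 270/11 -268/11; -7/11 -268/11 274/11]

x' = [-274/99, -92/33, 40/11]
P' = [1253/99 37/33 -7/11; 37/33 270/11 -268/11; -7/11 -268/11 274/11]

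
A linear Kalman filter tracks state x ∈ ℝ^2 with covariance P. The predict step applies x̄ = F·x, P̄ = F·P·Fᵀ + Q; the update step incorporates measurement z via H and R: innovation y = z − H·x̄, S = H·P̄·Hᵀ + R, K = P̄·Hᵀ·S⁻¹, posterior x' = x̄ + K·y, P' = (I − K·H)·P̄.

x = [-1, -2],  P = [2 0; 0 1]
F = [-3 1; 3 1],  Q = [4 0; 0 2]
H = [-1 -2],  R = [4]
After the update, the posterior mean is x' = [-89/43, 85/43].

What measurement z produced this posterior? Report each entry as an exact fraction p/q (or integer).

x̄ = F·x = [1, -5]
P̄ = F·P·Fᵀ + Q = [23 -17; -17 21]
S = H·P̄·Hᵀ + R = [43]
K = P̄·Hᵀ·S⁻¹ = [11/43; -25/43]
x' − x̄ = [-132/43, 300/43] = K·y
y = (KᵀK)⁻¹·Kᵀ·(x' − x̄) = [-12]
z = y + H·x̄ = [-12] + [9] = [-3]

z = [-3]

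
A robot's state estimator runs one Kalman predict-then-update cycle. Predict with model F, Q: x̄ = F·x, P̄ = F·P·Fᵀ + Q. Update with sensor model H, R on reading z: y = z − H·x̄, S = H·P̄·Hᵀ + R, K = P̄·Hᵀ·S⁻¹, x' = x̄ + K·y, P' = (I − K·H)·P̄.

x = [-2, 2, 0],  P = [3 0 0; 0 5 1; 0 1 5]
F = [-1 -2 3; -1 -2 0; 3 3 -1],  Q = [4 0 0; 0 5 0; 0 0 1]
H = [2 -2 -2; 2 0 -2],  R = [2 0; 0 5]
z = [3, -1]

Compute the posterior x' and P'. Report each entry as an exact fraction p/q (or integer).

x̄ = F·x = [-2, -2, 0]
P̄ = F·P·Fᵀ + Q = [60 17 -43; 17 28 -37; -43 -37 72]
y = z − H·x̄ = [3, 3]
S = H·P̄·Hᵀ + R = [554 656; 656 877]
K = P̄·Hᵀ·S⁻¹ = [462/1633 38/1633; -12622/27761 12860/27761; 7034/27761 -12542/27761]
x' = x̄ + K·y = [-1766/1633, -3224/1633, -972/1633]
P' = (I − K·H)·P̄ = [10688/1633 -367/1633 10593/1633; -367/1633 44772/27761 -38389/27761; 10593/1633 -38389/27761 211436/27761]

x' = [-1766/1633, -3224/1633, -972/1633]
P' = [10688/1633 -367/1633 10593/1633; -367/1633 44772/27761 -38389/27761; 10593/1633 -38389/27761 211436/27761]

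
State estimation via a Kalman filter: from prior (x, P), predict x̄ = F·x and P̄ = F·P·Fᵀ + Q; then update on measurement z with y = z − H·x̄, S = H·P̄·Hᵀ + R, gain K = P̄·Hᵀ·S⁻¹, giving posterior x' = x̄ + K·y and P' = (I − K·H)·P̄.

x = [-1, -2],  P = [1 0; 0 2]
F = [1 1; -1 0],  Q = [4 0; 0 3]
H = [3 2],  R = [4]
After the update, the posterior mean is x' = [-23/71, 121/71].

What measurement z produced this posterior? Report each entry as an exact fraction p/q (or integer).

x̄ = F·x = [-3, 1]
P̄ = F·P·Fᵀ + Q = [7 -1; -1 4]
S = H·P̄·Hᵀ + R = [71]
K = P̄·Hᵀ·S⁻¹ = [19/71; 5/71]
x' − x̄ = [190/71, 50/71] = K·y
y = (KᵀK)⁻¹·Kᵀ·(x' − x̄) = [10]
z = y + H·x̄ = [10] + [-7] = [3]

z = [3]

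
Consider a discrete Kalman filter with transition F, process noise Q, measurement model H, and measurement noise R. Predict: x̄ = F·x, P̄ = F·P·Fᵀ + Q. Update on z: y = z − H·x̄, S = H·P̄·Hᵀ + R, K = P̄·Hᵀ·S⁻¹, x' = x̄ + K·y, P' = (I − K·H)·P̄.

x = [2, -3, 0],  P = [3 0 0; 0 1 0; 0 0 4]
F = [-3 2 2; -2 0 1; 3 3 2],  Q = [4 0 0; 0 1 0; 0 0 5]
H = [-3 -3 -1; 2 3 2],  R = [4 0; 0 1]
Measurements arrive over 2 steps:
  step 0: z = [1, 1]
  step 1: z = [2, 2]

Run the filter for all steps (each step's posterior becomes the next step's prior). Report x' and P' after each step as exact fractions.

step 0: x̄ = F·x = [-12, -4, -3]
step 0: P̄ = F·P·Fᵀ + Q = [51 26 -5; 26 17 -10; -5 -10 57]
step 0: y = z − H·x̄ = [-50, 43]
step 0: S = H·P̄·Hᵀ + R = [1051 -833; -833 738]
step 0: K = P̄·Hᵀ·S⁻¹ = [-25178/81749 -9588/81749; -18683/81749 -11894/81749; 52786/81749 67778/81749]
step 0: x' = x̄ + K·y = [-134372/81749, 95712/81749, 29907/81749]
step 0: P' = (I − K·H)·P̄ = [108931/81749 -74904/81749 -1369/81749; -74904/81749 153658/81749 -161530/81749; -1369/81749 -161530/81749 277553/81749]
step 1: x̄ = F·x = [654354/81749, 298651/81749, -56166/81749]
step 1: P̄ = F·P·Fᵀ + Q = [2655255/81749 1194831/81749 -338807/81749; 1194831/81749 800502/81749 -132277/81749; -338807/81749 -132277/81749 579198/81749]
step 1: y = z − H·x̄ = [2966347/81749, -1928831/81749]
step 1: S = H·P̄·Hᵀ + R = [50688461/81749 -38315960/81749; -38315960/81749 30264271/81749]
step 1: K = P̄·Hᵀ·S⁻¹ = [-299076969/806572919 -159643619/806572919; -45469278/806572919 63072566/806572919; 348122906/806572919 442976999/806572919]
step 1: x' = x̄ + K·y = [-629442472/806572919, -191441707/806572919, 1625996591/806572919]
step 1: P' = (I − K·H)·P̄ = [1228439633/806572919 -787166387/806572919 -127511862/806572919; -787166387/806572919 1149782402/806572919 -905970933/806572919; -127511862/806572919 -905970933/806572919 1707956761/806572919]

step 0: x' = [-134372/81749, 95712/81749, 29907/81749], P' = [108931/81749 -74904/81749 -1369/81749; -74904/81749 153658/81749 -161530/81749; -1369/81749 -161530/81749 277553/81749]
step 1: x' = [-629442472/806572919, -191441707/806572919, 1625996591/806572919], P' = [1228439633/806572919 -787166387/806572919 -127511862/806572919; -787166387/806572919 1149782402/806572919 -905970933/806572919; -127511862/806572919 -905970933/806572919 1707956761/806572919]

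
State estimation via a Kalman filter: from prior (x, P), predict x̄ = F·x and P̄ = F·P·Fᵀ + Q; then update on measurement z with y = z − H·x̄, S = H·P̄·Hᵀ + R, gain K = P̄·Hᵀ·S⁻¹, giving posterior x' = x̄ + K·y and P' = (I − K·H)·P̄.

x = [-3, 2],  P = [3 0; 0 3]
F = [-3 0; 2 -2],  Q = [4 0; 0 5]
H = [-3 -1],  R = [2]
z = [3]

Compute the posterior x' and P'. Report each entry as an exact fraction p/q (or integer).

x' = [159/101, -760/101]
P' = [637/202 -1761/202; -1761/202 5233/202]

x̄ = F·x = [9, -10]
P̄ = F·P·Fᵀ + Q = [31 -18; -18 29]
y = z − H·x̄ = [20]
S = H·P̄·Hᵀ + R = [202]
K = P̄·Hᵀ·S⁻¹ = [-75/202; 25/202]
x' = x̄ + K·y = [159/101, -760/101]
P' = (I − K·H)·P̄ = [637/202 -1761/202; -1761/202 5233/202]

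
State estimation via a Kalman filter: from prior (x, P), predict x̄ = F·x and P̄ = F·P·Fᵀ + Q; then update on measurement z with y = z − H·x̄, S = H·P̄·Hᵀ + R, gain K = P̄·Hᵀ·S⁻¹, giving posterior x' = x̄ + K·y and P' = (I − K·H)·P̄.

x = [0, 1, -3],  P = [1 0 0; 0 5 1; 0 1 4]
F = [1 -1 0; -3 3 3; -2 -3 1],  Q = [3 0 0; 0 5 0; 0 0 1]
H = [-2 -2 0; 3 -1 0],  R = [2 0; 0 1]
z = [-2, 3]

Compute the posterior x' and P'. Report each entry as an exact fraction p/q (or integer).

x' = [17759/18913, -1414/18913, -80022/18913]
P' = [1737/18913 555/18913 1956/18913; 555/18913 6449/18913 135/18913; 1956/18913 135/18913 600069/18913]

x̄ = F·x = [-1, -6, -6]
P̄ = F·P·Fᵀ + Q = [9 -21 12; -21 113 -33; 12 -33 48]
y = z − H·x̄ = [-16, 0]
S = H·P̄·Hᵀ + R = [322 256; 256 321]
K = P̄·Hᵀ·S⁻¹ = [-2292/18913 4656/18913; -7004/18913 -4784/18913; -2091/18913 5733/18913]
x' = x̄ + K·y = [17759/18913, -1414/18913, -80022/18913]
P' = (I − K·H)·P̄ = [1737/18913 555/18913 1956/18913; 555/18913 6449/18913 135/18913; 1956/18913 135/18913 600069/18913]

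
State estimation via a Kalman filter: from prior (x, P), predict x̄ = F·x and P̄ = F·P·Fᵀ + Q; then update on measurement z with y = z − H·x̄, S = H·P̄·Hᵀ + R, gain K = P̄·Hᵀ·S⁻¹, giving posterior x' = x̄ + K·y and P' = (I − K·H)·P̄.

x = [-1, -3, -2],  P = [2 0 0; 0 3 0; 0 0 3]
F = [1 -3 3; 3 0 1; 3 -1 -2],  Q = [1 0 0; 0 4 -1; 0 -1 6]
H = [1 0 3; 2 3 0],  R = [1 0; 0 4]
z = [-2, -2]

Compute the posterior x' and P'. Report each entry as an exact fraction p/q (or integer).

x̄ = F·x = [2, -5, 4]
P̄ = F·P·Fᵀ + Q = [57 15 -3; 15 25 11; -3 11 39]
y = z − H·x̄ = [-16, 9]
S = H·P̄·Hᵀ + R = [391 240; 240 637]
K = P̄·Hᵀ·S⁻¹ = [-7584/191467 50649/191467; 5376/191467 29535/191467; 66138/191467 -16803/191467]
x' = x̄ + K·y = [960119/191467, -777536/191467, -443567/191467]
P' = (I − K·H)·P̄ = [3224460/191467 -2082108/191467 -1077348/191467; -2082108/191467 1427452/191467 695828/191467; -1077348/191467 695828/191467 381162/191467]

x' = [960119/191467, -777536/191467, -443567/191467]
P' = [3224460/191467 -2082108/191467 -1077348/191467; -2082108/191467 1427452/191467 695828/191467; -1077348/191467 695828/191467 381162/191467]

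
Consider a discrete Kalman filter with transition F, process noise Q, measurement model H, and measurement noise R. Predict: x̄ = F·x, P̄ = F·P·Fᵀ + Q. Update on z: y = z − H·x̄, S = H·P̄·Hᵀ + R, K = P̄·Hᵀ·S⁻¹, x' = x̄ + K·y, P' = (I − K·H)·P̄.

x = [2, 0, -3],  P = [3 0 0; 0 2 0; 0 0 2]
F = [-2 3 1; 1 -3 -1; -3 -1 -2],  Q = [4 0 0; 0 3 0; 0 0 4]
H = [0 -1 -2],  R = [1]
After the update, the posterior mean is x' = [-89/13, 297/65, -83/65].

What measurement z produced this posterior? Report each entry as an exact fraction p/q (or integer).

z = [-2]

x̄ = F·x = [-7, 5, 0]
P̄ = F·P·Fᵀ + Q = [36 -26 8; -26 26 1; 8 1 41]
S = H·P̄·Hᵀ + R = [195]
K = P̄·Hᵀ·S⁻¹ = [2/39; -28/195; -83/195]
x' − x̄ = [2/13, -28/65, -83/65] = K·y
y = (KᵀK)⁻¹·Kᵀ·(x' − x̄) = [3]
z = y + H·x̄ = [3] + [-5] = [-2]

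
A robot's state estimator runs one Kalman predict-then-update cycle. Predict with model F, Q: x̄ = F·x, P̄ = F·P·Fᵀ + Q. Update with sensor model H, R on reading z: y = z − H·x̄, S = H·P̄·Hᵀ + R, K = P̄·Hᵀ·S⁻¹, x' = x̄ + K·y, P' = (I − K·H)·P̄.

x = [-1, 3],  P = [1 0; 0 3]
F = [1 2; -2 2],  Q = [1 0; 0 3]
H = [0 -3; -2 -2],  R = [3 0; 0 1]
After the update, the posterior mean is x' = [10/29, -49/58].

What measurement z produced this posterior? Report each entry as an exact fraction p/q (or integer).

z = [3, 1]

x̄ = F·x = [5, 8]
P̄ = F·P·Fᵀ + Q = [14 10; 10 19]
S = H·P̄·Hᵀ + R = [174 174; 174 213]
K = P̄·Hᵀ·S⁻¹ = [109/377 -6/13; -683/2262 -1/39]
x' − x̄ = [-135/29, -513/58] = K·y
y = (KᵀK)⁻¹·Kᵀ·(x' − x̄) = [27, 27]
z = y + H·x̄ = [27, 27] + [-24, -26] = [3, 1]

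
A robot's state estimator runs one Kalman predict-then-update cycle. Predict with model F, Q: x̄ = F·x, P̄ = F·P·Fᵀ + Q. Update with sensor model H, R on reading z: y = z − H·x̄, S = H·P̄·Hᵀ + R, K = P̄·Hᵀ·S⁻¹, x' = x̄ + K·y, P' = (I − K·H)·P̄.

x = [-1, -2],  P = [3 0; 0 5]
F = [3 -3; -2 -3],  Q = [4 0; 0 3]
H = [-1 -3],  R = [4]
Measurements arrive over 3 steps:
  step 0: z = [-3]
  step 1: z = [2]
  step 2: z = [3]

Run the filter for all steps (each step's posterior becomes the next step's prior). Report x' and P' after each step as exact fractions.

step 0: x' = [-711/391, 28/17], P' = [34783/782 -495/34; -495/34 177/34]
step 1: x' = [661361/106921, -304569/106921], P' = [49730600/106921 -16384824/106921; -16384824/106921 5443724/106921]
step 2: x' = [-2057248038/55506563, 632898127/55506563], P' = [69146017000/55506563 -22793716872/55506563; -22793716872/55506563 7537399972/55506563]

step 0: x̄ = F·x = [3, 8]
step 0: P̄ = F·P·Fᵀ + Q = [76 27; 27 60]
step 0: y = z − H·x̄ = [24]
step 0: S = H·P̄·Hᵀ + R = [782]
step 0: K = P̄·Hᵀ·S⁻¹ = [-157/782; -9/34]
step 0: x' = x̄ + K·y = [-711/391, 28/17]
step 0: P' = (I − K·H)·P̄ = [34783/782 -495/34; -495/34 177/34]
step 1: x̄ = F·x = [-4065/391, -30/23]
step 1: P̄ = F·P·Fᵀ + Q = [278872/391 -4056/23; -4056/23 2441/46]
step 1: y = z − H·x̄ = [-4813/391]
step 1: S = H·P̄·Hᵀ + R = [106921/782]
step 1: K = P̄·Hᵀ·S⁻¹ = [-144032/106921; 13413/106921]
step 1: x' = x̄ + K·y = [661361/106921, -304569/106921]
step 1: P' = (I − K·H)·P̄ = [49730600/106921 -16384824/106921; -16384824/106921 5443724/106921]
step 2: x̄ = F·x = [2897790/106921, -409015/106921]
step 2: P̄ = F·P·Fᵀ + Q = [791923432/106921 -200235612/106921; -200235612/106921 51618791/106921]
step 2: y = z − H·x̄ = [1991508/106921]
step 2: S = H·P̄·Hᵀ + R = [55506563/106921]
step 2: K = P̄·Hᵀ·S⁻¹ = [-191216596/55506563; 45379239/55506563]
step 2: x' = x̄ + K·y = [-2057248038/55506563, 632898127/55506563]
step 2: P' = (I − K·H)·P̄ = [69146017000/55506563 -22793716872/55506563; -22793716872/55506563 7537399972/55506563]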